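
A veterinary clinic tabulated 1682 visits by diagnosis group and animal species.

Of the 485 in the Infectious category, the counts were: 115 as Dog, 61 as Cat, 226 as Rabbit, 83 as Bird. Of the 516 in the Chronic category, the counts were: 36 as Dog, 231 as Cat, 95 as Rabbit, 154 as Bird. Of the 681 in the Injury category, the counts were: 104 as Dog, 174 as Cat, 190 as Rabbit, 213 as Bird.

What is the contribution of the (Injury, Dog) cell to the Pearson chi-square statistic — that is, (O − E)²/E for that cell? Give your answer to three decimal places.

0.006

Row total (Injury) = 681; column total (Dog) = 255; N = 1682.
Expected count E = 681 × 255 / 1682 = 103.2432.
Contribution = (O − E)²/E = (104 − 103.2432)² / 103.2432 = 0.006.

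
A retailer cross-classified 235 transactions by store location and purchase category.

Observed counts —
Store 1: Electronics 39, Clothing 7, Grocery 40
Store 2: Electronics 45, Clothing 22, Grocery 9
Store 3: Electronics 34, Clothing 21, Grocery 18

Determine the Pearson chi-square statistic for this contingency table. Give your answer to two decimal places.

Row totals: 86, 76, 73. Column totals: 118, 50, 67. Grand total N = 235.
Expected counts (row total × column total / N):
  Store 1, Electronics: 86×118/235 = 43.1830
  Store 1, Clothing: 86×50/235 = 18.2979
  Store 1, Grocery: 86×67/235 = 24.5191
  Store 2, Electronics: 76×118/235 = 38.1617
  Store 2, Clothing: 76×50/235 = 16.1702
  Store 2, Grocery: 76×67/235 = 21.6681
  Store 3, Electronics: 73×118/235 = 36.6553
  Store 3, Clothing: 73×50/235 = 15.5319
  Store 3, Grocery: 73×67/235 = 20.8128
Contributions (O − E)²/E:
  (39 − 43.1830)²/43.1830 = 0.4052
  (7 − 18.2979)²/18.2979 = 6.9758
  (40 − 24.5191)²/24.5191 = 9.7743
  (45 − 38.1617)²/38.1617 = 1.2254
  (22 − 16.1702)²/16.1702 = 2.1018
  (9 − 21.6681)²/21.6681 = 7.4063
  (34 − 36.6553)²/36.6553 = 0.1923
  (21 − 15.5319)²/15.5319 = 1.9251
  (18 − 20.8128)²/20.8128 = 0.3801
χ² = 0.4052 + 6.9758 + 9.7743 + 1.2254 + 2.1018 + 7.4063 + 0.1923 + 1.9251 + 0.3801 = 30.39

30.39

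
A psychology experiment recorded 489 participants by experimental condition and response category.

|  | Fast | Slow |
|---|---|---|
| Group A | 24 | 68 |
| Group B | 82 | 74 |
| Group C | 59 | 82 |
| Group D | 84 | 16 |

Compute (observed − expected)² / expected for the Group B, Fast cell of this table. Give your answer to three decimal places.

Row total (Group B) = 156; column total (Fast) = 249; N = 489.
Expected count E = 156 × 249 / 489 = 79.4356.
Contribution = (O − E)²/E = (82 − 79.4356)² / 79.4356 = 0.083.

0.083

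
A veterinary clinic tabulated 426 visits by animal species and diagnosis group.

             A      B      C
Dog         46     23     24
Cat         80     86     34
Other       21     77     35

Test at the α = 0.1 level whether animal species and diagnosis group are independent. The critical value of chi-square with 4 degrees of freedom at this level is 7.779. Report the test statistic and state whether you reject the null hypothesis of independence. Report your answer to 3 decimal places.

Row totals: 93, 200, 133. Column totals: 147, 186, 93. Grand total N = 426.
Expected counts (row total × column total / N):
  Dog, A: 93×147/426 = 32.0915
  Dog, B: 93×186/426 = 40.6056
  Dog, C: 93×93/426 = 20.3028
  Cat, A: 200×147/426 = 69.0141
  Cat, B: 200×186/426 = 87.3239
  Cat, C: 200×93/426 = 43.6620
  Other, A: 133×147/426 = 45.8944
  Other, B: 133×186/426 = 58.0704
  Other, C: 133×93/426 = 29.0352
Contributions (O − E)²/E:
  (46 − 32.0915)²/32.0915 = 6.0280
  (23 − 40.6056)²/40.6056 = 7.6334
  (24 − 20.3028)²/20.3028 = 0.6733
  (80 − 69.0141)²/69.0141 = 1.7488
  (86 − 87.3239)²/87.3239 = 0.0201
  (34 − 43.6620)²/43.6620 = 2.1381
  (21 − 45.8944)²/45.8944 = 13.5034
  (77 − 58.0704)²/58.0704 = 6.1706
  (35 − 29.0352)²/29.0352 = 1.2254
χ² = 6.0280 + 7.6334 + 0.6733 + 1.7488 + 0.0201 + 2.1381 + 13.5034 + 6.1706 + 1.2254 = 39.141
df = (3−1)(3−1) = 4. Since 39.141 > 7.779, reject the null hypothesis of independence at α = 0.1.

39.141; reject H₀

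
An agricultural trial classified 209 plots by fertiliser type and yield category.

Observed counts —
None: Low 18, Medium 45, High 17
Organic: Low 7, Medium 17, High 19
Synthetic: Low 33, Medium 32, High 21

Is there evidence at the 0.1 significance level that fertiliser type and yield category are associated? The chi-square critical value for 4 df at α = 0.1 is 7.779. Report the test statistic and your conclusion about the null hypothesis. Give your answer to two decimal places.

15.86; reject H₀

Row totals: 80, 43, 86. Column totals: 58, 94, 57. Grand total N = 209.
Expected counts (row total × column total / N):
  None, Low: 80×58/209 = 22.201
  None, Medium: 80×94/209 = 35.981
  None, High: 80×57/209 = 21.818
  Organic, Low: 43×58/209 = 11.933
  Organic, Medium: 43×94/209 = 19.340
  Organic, High: 43×57/209 = 11.727
  Synthetic, Low: 86×58/209 = 23.866
  Synthetic, Medium: 86×94/209 = 38.679
  Synthetic, High: 86×57/209 = 23.455
Contributions (O − E)²/E:
  (18 − 22.201)²/22.201 = 0.7949
  (45 − 35.981)²/35.981 = 2.2607
  (17 − 21.818)²/21.818 = 1.0639
  (7 − 11.933)²/11.933 = 2.0393
  (17 − 19.340)²/19.340 = 0.2831
  (19 − 11.727)²/11.727 = 4.5107
  (33 − 23.866)²/23.866 = 3.4958
  (32 − 38.679)²/38.679 = 1.1533
  (21 − 23.455)²/23.455 = 0.2570
χ² = 0.7949 + 2.2607 + 1.0639 + 2.0393 + 0.2831 + 4.5107 + 3.4958 + 1.1533 + 0.2570 = 15.86
df = (3−1)(3−1) = 4. Since 15.86 > 7.779, reject the null hypothesis of independence at α = 0.1.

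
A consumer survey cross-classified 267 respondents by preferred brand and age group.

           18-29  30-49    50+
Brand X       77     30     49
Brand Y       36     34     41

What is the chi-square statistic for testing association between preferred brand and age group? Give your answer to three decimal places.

8.494

Row totals: 156, 111. Column totals: 113, 64, 90. Grand total N = 267.
Expected counts (row total × column total / N):
  Brand X, 18-29: 156×113/267 = 66.0225
  Brand X, 30-49: 156×64/267 = 37.3933
  Brand X, 50+: 156×90/267 = 52.5843
  Brand Y, 18-29: 111×113/267 = 46.9775
  Brand Y, 30-49: 111×64/267 = 26.6067
  Brand Y, 50+: 111×90/267 = 37.4157
Contributions (O − E)²/E:
  (77 − 66.0225)²/66.0225 = 1.8252
  (30 − 37.3933)²/37.3933 = 1.4618
  (49 − 52.5843)²/52.5843 = 0.2443
  (36 − 46.9775)²/46.9775 = 2.5652
  (34 − 26.6067)²/26.6067 = 2.0544
  (41 − 37.4157)²/37.4157 = 0.3434
χ² = 1.8252 + 1.4618 + 0.2443 + 2.5652 + 2.0544 + 0.3434 = 8.494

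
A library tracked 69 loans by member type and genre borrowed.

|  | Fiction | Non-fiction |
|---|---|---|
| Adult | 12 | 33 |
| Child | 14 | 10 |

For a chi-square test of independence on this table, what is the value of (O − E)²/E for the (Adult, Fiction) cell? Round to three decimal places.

Row total (Adult) = 45; column total (Fiction) = 26; N = 69.
Expected count E = 45 × 26 / 69 = 16.9565.
Contribution = (O − E)²/E = (12 − 16.9565)² / 16.9565 = 1.449.

1.449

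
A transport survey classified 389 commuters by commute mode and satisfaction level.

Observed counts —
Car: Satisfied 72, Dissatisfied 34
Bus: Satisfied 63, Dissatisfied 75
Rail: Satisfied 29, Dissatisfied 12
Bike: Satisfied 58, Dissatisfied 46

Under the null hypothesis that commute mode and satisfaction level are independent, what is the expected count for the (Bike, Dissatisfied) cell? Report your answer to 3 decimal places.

Row total (Bike) = 104; column total (Dissatisfied) = 167; grand total N = 389.
Expected count = (row total × column total) / N = 104 × 167 / 389 = 44.648.

44.648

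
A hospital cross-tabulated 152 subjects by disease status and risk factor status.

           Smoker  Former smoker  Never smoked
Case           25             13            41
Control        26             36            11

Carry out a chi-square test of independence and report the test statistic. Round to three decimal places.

27.930

Row totals: 79, 73. Column totals: 51, 49, 52. Grand total N = 152.
Expected counts (row total × column total / N):
  Case, Smoker: 79×51/152 = 26.5066
  Case, Former smoker: 79×49/152 = 25.4671
  Case, Never smoked: 79×52/152 = 27.0263
  Control, Smoker: 73×51/152 = 24.4934
  Control, Former smoker: 73×49/152 = 23.5329
  Control, Never smoked: 73×52/152 = 24.9737
Contributions (O − E)²/E:
  (25 − 26.5066)²/26.5066 = 0.0856
  (13 − 25.4671)²/25.4671 = 6.1031
  (41 − 27.0263)²/27.0263 = 7.2250
  (26 − 24.4934)²/24.4934 = 0.0927
  (36 − 23.5329)²/23.5329 = 6.6047
  (11 − 24.9737)²/24.9737 = 7.8188
χ² = 0.0856 + 6.1031 + 7.2250 + 0.0927 + 6.6047 + 7.8188 = 27.930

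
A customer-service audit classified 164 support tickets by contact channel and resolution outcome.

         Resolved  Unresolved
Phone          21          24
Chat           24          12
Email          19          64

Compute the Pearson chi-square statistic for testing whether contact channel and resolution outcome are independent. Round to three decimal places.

21.743

Row totals: 45, 36, 83. Column totals: 64, 100. Grand total N = 164.
Expected counts (row total × column total / N):
  Phone, Resolved: 45×64/164 = 17.5610
  Phone, Unresolved: 45×100/164 = 27.4390
  Chat, Resolved: 36×64/164 = 14.0488
  Chat, Unresolved: 36×100/164 = 21.9512
  Email, Resolved: 83×64/164 = 32.3902
  Email, Unresolved: 83×100/164 = 50.6098
Contributions (O − E)²/E:
  (21 − 17.5610)²/17.5610 = 0.6735
  (24 − 27.4390)²/27.4390 = 0.4310
  (24 − 14.0488)²/14.0488 = 7.0487
  (12 − 21.9512)²/21.9512 = 4.5112
  (19 − 32.3902)²/32.3902 = 5.5355
  (64 − 50.6098)²/50.6098 = 3.5427
χ² = 0.6735 + 0.4310 + 7.0487 + 4.5112 + 5.5355 + 3.5427 = 21.743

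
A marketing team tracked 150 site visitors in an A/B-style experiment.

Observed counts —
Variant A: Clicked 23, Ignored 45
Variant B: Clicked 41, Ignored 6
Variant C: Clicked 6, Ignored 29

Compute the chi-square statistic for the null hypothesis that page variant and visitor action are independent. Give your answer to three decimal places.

47.842

Row totals: 68, 47, 35. Column totals: 70, 80. Grand total N = 150.
Expected counts (row total × column total / N):
  Variant A, Clicked: 68×70/150 = 31.733333
  Variant A, Ignored: 68×80/150 = 36.266667
  Variant B, Clicked: 47×70/150 = 21.933333
  Variant B, Ignored: 47×80/150 = 25.066667
  Variant C, Clicked: 35×70/150 = 16.333333
  Variant C, Ignored: 35×80/150 = 18.666667
Contributions (O − E)²/E:
  (23 − 31.733333)²/31.733333 = 2.4035
  (45 − 36.266667)²/36.266667 = 2.1031
  (41 − 21.933333)²/21.933333 = 16.5747
  (6 − 25.066667)²/25.066667 = 14.5028
  (6 − 16.333333)²/16.333333 = 6.5374
  (29 − 18.666667)²/18.666667 = 5.7202
χ² = 2.4035 + 2.1031 + 16.5747 + 14.5028 + 6.5374 + 5.7202 = 47.842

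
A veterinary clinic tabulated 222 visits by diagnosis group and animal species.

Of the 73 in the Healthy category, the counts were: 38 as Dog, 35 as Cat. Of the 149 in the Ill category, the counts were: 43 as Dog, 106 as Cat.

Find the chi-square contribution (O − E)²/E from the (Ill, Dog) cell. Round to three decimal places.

Row total (Ill) = 149; column total (Dog) = 81; N = 222.
Expected count E = 149 × 81 / 222 = 54.3649.
Contribution = (O − E)²/E = (43 − 54.3649)² / 54.3649 = 2.376.

2.376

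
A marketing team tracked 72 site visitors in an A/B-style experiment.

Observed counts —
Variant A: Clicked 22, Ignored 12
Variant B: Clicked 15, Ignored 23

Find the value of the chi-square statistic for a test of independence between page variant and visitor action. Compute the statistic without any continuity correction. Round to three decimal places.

Row totals: 34, 38. Column totals: 37, 35. Grand total N = 72.
Expected counts (row total × column total / N):
  Variant A, Clicked: 34×37/72 = 17.4722
  Variant A, Ignored: 34×35/72 = 16.5278
  Variant B, Clicked: 38×37/72 = 19.5278
  Variant B, Ignored: 38×35/72 = 18.4722
Contributions (O − E)²/E:
  (22 − 17.4722)²/17.4722 = 1.1733
  (12 − 16.5278)²/16.5278 = 1.2404
  (15 − 19.5278)²/19.5278 = 1.0498
  (23 − 18.4722)²/18.4722 = 1.1098
χ² = 1.1733 + 1.2404 + 1.0498 + 1.1098 = 4.573

4.573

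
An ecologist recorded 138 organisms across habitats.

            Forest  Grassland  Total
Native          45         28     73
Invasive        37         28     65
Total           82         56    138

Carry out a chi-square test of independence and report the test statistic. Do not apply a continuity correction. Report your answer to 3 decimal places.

0.318

Grand total N = 138.
Expected counts (row total × column total / N):
  Native, Forest: 73×82/138 = 43.3768
  Native, Grassland: 73×56/138 = 29.6232
  Invasive, Forest: 65×82/138 = 38.6232
  Invasive, Grassland: 65×56/138 = 26.3768
Contributions (O − E)²/E:
  (45 − 43.3768)²/43.3768 = 0.0607
  (28 − 29.6232)²/29.6232 = 0.0889
  (37 − 38.6232)²/38.6232 = 0.0682
  (28 − 26.3768)²/26.3768 = 0.0999
χ² = 0.0607 + 0.0889 + 0.0682 + 0.0999 = 0.318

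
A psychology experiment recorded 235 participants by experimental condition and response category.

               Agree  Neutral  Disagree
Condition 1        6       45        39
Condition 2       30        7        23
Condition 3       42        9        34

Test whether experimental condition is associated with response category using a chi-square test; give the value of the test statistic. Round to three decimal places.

Row totals: 90, 60, 85. Column totals: 78, 61, 96. Grand total N = 235.
Expected counts (row total × column total / N):
  Condition 1, Agree: 90×78/235 = 29.8723
  Condition 1, Neutral: 90×61/235 = 23.3617
  Condition 1, Disagree: 90×96/235 = 36.7660
  Condition 2, Agree: 60×78/235 = 19.9149
  Condition 2, Neutral: 60×61/235 = 15.5745
  Condition 2, Disagree: 60×96/235 = 24.5106
  Condition 3, Agree: 85×78/235 = 28.2128
  Condition 3, Neutral: 85×61/235 = 22.0638
  Condition 3, Disagree: 85×96/235 = 34.7234
Contributions (O − E)²/E:
  (6 − 29.8723)²/29.8723 = 19.0774
  (45 − 23.3617)²/23.3617 = 20.0420
  (39 − 36.7660)²/36.7660 = 0.1357
  (30 − 19.9149)²/19.9149 = 5.1072
  (7 − 15.5745)²/15.5745 = 4.7207
  (23 − 24.5106)²/24.5106 = 0.0931
  (42 − 28.2128)²/28.2128 = 6.7376
  (9 − 22.0638)²/22.0638 = 7.7350
  (34 − 34.7234)²/34.7234 = 0.0151
χ² = 19.0774 + 20.0420 + 0.1357 + 5.1072 + 4.7207 + 0.0931 + 6.7376 + 7.7350 + 0.0151 = 63.664

63.664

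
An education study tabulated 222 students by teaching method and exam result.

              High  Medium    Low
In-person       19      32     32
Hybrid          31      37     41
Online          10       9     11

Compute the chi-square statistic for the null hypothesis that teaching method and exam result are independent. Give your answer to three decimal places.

1.616

Row totals: 83, 109, 30. Column totals: 60, 78, 84. Grand total N = 222.
Expected counts (row total × column total / N):
  In-person, High: 83×60/222 = 22.4324
  In-person, Medium: 83×78/222 = 29.1622
  In-person, Low: 83×84/222 = 31.4054
  Hybrid, High: 109×60/222 = 29.4595
  Hybrid, Medium: 109×78/222 = 38.2973
  Hybrid, Low: 109×84/222 = 41.2432
  Online, High: 30×60/222 = 8.1081
  Online, Medium: 30×78/222 = 10.5405
  Online, Low: 30×84/222 = 11.3514
Contributions (O − E)²/E:
  (19 − 22.4324)²/22.4324 = 0.5252
  (32 − 29.1622)²/29.1622 = 0.2761
  (32 − 31.4054)²/31.4054 = 0.0113
  (31 − 29.4595)²/29.4595 = 0.0806
  (37 − 38.2973)²/38.2973 = 0.0439
  (41 − 41.2432)²/41.2432 = 0.0014
  (10 − 8.1081)²/8.1081 = 0.4414
  (9 − 10.5405)²/10.5405 = 0.2251
  (11 − 11.3514)²/11.3514 = 0.0109
χ² = 0.5252 + 0.2761 + 0.0113 + 0.0806 + 0.0439 + 0.0014 + 0.4414 + 0.2251 + 0.0109 = 1.616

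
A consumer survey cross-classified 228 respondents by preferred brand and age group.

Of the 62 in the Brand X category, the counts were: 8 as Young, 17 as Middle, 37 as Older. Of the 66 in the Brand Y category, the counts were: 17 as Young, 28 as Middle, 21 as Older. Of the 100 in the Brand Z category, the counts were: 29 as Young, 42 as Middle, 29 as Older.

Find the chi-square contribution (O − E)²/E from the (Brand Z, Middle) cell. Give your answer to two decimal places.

0.39

Row total (Brand Z) = 100; column total (Middle) = 87; N = 228.
Expected count E = 100 × 87 / 228 = 38.158.
Contribution = (O − E)²/E = (42 − 38.158)² / 38.158 = 0.39.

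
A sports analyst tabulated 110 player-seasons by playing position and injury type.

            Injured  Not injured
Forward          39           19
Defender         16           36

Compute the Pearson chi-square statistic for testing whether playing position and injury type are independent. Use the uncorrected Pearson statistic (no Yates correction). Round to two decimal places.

14.59

Row totals: 58, 52. Column totals: 55, 55. Grand total N = 110.
Expected counts (row total × column total / N):
  Forward, Injured: 58×55/110 = 29.000
  Forward, Not injured: 58×55/110 = 29.000
  Defender, Injured: 52×55/110 = 26.000
  Defender, Not injured: 52×55/110 = 26.000
Contributions (O − E)²/E:
  (39 − 29.000)²/29.000 = 3.4483
  (19 − 29.000)²/29.000 = 3.4483
  (16 − 26.000)²/26.000 = 3.8462
  (36 − 26.000)²/26.000 = 3.8462
χ² = 3.4483 + 3.4483 + 3.8462 + 3.8462 = 14.59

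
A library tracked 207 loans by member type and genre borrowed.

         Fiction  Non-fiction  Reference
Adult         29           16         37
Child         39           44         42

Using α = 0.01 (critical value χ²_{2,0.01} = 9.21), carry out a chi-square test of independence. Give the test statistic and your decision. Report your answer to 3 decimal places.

6.188; fail to reject H₀

Row totals: 82, 125. Column totals: 68, 60, 79. Grand total N = 207.
Expected counts (row total × column total / N):
  Adult, Fiction: 82×68/207 = 26.9372
  Adult, Non-fiction: 82×60/207 = 23.7681
  Adult, Reference: 82×79/207 = 31.2947
  Child, Fiction: 125×68/207 = 41.0628
  Child, Non-fiction: 125×60/207 = 36.2319
  Child, Reference: 125×79/207 = 47.7053
Contributions (O − E)²/E:
  (29 − 26.9372)²/26.9372 = 0.1580
  (16 − 23.7681)²/23.7681 = 2.5388
  (37 − 31.2947)²/31.2947 = 1.0401
  (39 − 41.0628)²/41.0628 = 0.1036
  (44 − 36.2319)²/36.2319 = 1.6655
  (42 − 47.7053)²/47.7053 = 0.6823
χ² = 0.1580 + 2.5388 + 1.0401 + 0.1036 + 1.6655 + 0.6823 = 6.188
df = (2−1)(3−1) = 2. Since 6.188 < 9.21, fail to reject the null hypothesis of independence at α = 0.01.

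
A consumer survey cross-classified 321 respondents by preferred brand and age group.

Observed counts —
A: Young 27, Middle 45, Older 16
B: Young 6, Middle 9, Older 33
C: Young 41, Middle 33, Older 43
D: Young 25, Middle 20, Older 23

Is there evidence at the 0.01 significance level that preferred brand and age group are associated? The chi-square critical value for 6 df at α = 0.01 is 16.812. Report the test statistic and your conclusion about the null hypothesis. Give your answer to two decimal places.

Row totals: 88, 48, 117, 68. Column totals: 99, 107, 115. Grand total N = 321.
Expected counts (row total × column total / N):
  A, Young: 88×99/321 = 27.140
  A, Middle: 88×107/321 = 29.333
  A, Older: 88×115/321 = 31.526
  B, Young: 48×99/321 = 14.804
  B, Middle: 48×107/321 = 16.000
  B, Older: 48×115/321 = 17.196
  C, Young: 117×99/321 = 36.084
  C, Middle: 117×107/321 = 39.000
  C, Older: 117×115/321 = 41.916
  D, Young: 68×99/321 = 20.972
  D, Middle: 68×107/321 = 22.667
  D, Older: 68×115/321 = 24.361
Contributions (O − E)²/E:
  (27 − 27.140)²/27.140 = 0.0007
  (45 − 29.333)²/29.333 = 8.3679
  (16 − 31.526)²/31.526 = 7.6463
  (6 − 14.804)²/14.804 = 5.2358
  (9 − 16.000)²/16.000 = 3.0625
  (33 − 17.196)²/17.196 = 14.5247
  (41 − 36.084)²/36.084 = 0.6697
  (33 − 39.000)²/39.000 = 0.9231
  (43 − 41.916)²/41.916 = 0.0280
  (25 − 20.972)²/20.972 = 0.7736
  (20 − 22.667)²/22.667 = 0.3138
  (23 − 24.361)²/24.361 = 0.0760
χ² = 0.0007 + 8.3679 + 7.6463 + 5.2358 + 3.0625 + 14.5247 + 0.6697 + 0.9231 + 0.0280 + 0.7736 + 0.3138 + 0.0760 = 41.62
df = (4−1)(3−1) = 6. Since 41.62 > 16.812, reject the null hypothesis of independence at α = 0.01.

41.62; reject H₀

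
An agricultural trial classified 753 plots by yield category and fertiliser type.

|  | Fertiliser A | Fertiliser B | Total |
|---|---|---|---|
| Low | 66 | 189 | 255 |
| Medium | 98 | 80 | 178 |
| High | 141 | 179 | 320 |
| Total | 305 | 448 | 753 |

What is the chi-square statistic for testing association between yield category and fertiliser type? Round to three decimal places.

Grand total N = 753.
Expected counts (row total × column total / N):
  Low, Fertiliser A: 255×305/753 = 103.2869
  Low, Fertiliser B: 255×448/753 = 151.7131
  Medium, Fertiliser A: 178×305/753 = 72.0983
  Medium, Fertiliser B: 178×448/753 = 105.9017
  High, Fertiliser A: 320×305/753 = 129.6149
  High, Fertiliser B: 320×448/753 = 190.3851
Contributions (O − E)²/E:
  (66 − 103.2869)²/103.2869 = 13.4607
  (189 − 151.7131)²/151.7131 = 9.1641
  (98 − 72.0983)²/72.0983 = 9.3053
  (80 − 105.9017)²/105.9017 = 6.3351
  (141 − 129.6149)²/129.6149 = 1.0000
  (179 − 190.3851)²/190.3851 = 0.6808
χ² = 13.4607 + 9.1641 + 9.3053 + 6.3351 + 1.0000 + 0.6808 = 39.946

39.946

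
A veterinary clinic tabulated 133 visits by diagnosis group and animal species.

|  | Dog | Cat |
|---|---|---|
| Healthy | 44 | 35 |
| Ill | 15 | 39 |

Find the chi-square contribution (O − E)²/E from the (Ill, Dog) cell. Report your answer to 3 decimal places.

Row total (Ill) = 54; column total (Dog) = 59; N = 133.
Expected count E = 54 × 59 / 133 = 23.9549.
Contribution = (O − E)²/E = (15 − 23.9549)² / 23.9549 = 3.348.

3.348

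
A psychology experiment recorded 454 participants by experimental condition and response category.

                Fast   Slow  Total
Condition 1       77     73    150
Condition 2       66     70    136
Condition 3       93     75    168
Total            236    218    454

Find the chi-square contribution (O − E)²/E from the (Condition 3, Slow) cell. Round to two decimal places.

0.40

Row total (Condition 3) = 168; column total (Slow) = 218; N = 454.
Expected count E = 168 × 218 / 454 = 80.670.
Contribution = (O − E)²/E = (75 − 80.670)² / 80.670 = 0.40.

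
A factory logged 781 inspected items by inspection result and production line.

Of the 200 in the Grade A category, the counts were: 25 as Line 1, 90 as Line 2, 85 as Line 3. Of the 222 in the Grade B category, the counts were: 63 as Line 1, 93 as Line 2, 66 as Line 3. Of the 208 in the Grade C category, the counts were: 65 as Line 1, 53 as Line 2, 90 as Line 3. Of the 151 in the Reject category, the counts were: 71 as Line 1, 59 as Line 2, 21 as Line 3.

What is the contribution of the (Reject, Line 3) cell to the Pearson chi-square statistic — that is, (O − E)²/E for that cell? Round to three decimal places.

Row total (Reject) = 151; column total (Line 3) = 262; N = 781.
Expected count E = 151 × 262 / 781 = 50.6556.
Contribution = (O − E)²/E = (21 − 50.6556)² / 50.6556 = 17.361.

17.361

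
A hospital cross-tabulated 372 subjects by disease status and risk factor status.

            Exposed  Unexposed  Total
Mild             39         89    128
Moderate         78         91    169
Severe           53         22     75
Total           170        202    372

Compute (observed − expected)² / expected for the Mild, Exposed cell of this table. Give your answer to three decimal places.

Row total (Mild) = 128; column total (Exposed) = 170; N = 372.
Expected count E = 128 × 170 / 372 = 58.4946.
Contribution = (O − E)²/E = (39 − 58.4946)² / 58.4946 = 6.497.

6.497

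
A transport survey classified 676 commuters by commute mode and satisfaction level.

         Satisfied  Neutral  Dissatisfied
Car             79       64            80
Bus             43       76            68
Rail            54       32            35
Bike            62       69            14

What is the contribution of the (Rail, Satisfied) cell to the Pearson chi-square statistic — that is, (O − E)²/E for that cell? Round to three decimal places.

Row total (Rail) = 121; column total (Satisfied) = 238; N = 676.
Expected count E = 121 × 238 / 676 = 42.60059.
Contribution = (O − E)²/E = (54 − 42.60059)² / 42.60059 = 3.050.

3.050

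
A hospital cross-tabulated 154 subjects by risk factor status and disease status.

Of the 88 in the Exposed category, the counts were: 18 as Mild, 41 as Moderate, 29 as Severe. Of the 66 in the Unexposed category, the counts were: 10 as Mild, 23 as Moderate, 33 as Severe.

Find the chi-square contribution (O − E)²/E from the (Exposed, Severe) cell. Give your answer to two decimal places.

Row total (Exposed) = 88; column total (Severe) = 62; N = 154.
Expected count E = 88 × 62 / 154 = 35.429.
Contribution = (O − E)²/E = (29 − 35.429)² / 35.429 = 1.17.

1.17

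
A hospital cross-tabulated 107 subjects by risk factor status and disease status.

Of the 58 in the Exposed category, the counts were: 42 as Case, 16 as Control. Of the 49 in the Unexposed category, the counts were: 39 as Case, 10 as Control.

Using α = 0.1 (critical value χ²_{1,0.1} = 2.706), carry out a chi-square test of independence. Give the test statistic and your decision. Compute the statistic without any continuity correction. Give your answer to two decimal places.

Row totals: 58, 49. Column totals: 81, 26. Grand total N = 107.
Expected counts (row total × column total / N):
  Exposed, Case: 58×81/107 = 43.907
  Exposed, Control: 58×26/107 = 14.093
  Unexposed, Case: 49×81/107 = 37.093
  Unexposed, Control: 49×26/107 = 11.907
Contributions (O − E)²/E:
  (42 − 43.907)²/43.907 = 0.0828
  (16 − 14.093)²/14.093 = 0.2580
  (39 − 37.093)²/37.093 = 0.0980
  (10 − 11.907)²/11.907 = 0.3054
χ² = 0.0828 + 0.2580 + 0.0980 + 0.3054 = 0.74
df = (2−1)(2−1) = 1. Since 0.74 < 2.706, fail to reject the null hypothesis of independence at α = 0.1.

0.74; fail to reject H₀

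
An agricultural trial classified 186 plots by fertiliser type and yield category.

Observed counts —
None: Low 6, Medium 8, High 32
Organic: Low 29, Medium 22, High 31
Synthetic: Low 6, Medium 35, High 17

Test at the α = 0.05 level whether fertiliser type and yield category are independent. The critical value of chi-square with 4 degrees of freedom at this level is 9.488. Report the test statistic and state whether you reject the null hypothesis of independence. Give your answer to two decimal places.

38.79; reject H₀

Row totals: 46, 82, 58. Column totals: 41, 65, 80. Grand total N = 186.
Expected counts (row total × column total / N):
  None, Low: 46×41/186 = 10.140
  None, Medium: 46×65/186 = 16.075
  None, High: 46×80/186 = 19.785
  Organic, Low: 82×41/186 = 18.075
  Organic, Medium: 82×65/186 = 28.656
  Organic, High: 82×80/186 = 35.269
  Synthetic, Low: 58×41/186 = 12.785
  Synthetic, Medium: 58×65/186 = 20.269
  Synthetic, High: 58×80/186 = 24.946
Contributions (O − E)²/E:
  (6 − 10.140)²/10.140 = 1.6903
  (8 − 16.075)²/16.075 = 4.0563
  (32 − 19.785)²/19.785 = 7.5414
  (29 − 18.075)²/18.075 = 6.6034
  (22 − 28.656)²/28.656 = 1.5460
  (31 − 35.269)²/35.269 = 0.5167
  (6 − 12.785)²/12.785 = 3.6008
  (35 − 20.269)²/20.269 = 10.7061
  (17 − 24.946)²/24.946 = 2.5310
χ² = 1.6903 + 4.0563 + 7.5414 + 6.6034 + 1.5460 + 0.5167 + 3.6008 + 10.7061 + 2.5310 = 38.79
df = (3−1)(3−1) = 4. Since 38.79 > 9.488, reject the null hypothesis of independence at α = 0.05.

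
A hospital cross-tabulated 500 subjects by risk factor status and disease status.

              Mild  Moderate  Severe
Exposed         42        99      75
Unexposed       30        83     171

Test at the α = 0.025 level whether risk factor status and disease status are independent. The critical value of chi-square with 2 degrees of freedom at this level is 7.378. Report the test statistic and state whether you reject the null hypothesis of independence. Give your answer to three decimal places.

Row totals: 216, 284. Column totals: 72, 182, 246. Grand total N = 500.
Expected counts (row total × column total / N):
  Exposed, Mild: 216×72/500 = 31.1040
  Exposed, Moderate: 216×182/500 = 78.6240
  Exposed, Severe: 216×246/500 = 106.2720
  Unexposed, Mild: 284×72/500 = 40.8960
  Unexposed, Moderate: 284×182/500 = 103.3760
  Unexposed, Severe: 284×246/500 = 139.7280
Contributions (O − E)²/E:
  (42 − 31.1040)²/31.1040 = 3.8170
  (99 − 78.6240)²/78.6240 = 5.2806
  (75 − 106.2720)²/106.2720 = 9.2022
  (30 − 40.8960)²/40.8960 = 2.9030
  (83 − 103.3760)²/103.3760 = 4.0162
  (171 − 139.7280)²/139.7280 = 6.9989
χ² = 3.8170 + 5.2806 + 9.2022 + 2.9030 + 4.0162 + 6.9989 = 32.218
df = (2−1)(3−1) = 2. Since 32.218 > 7.378, reject the null hypothesis of independence at α = 0.025.

32.218; reject H₀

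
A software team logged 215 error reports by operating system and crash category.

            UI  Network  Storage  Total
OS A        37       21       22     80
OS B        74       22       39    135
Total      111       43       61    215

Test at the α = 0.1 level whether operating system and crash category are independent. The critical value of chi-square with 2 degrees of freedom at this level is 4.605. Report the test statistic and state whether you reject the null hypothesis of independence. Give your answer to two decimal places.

Grand total N = 215.
Expected counts (row total × column total / N):
  OS A, UI: 80×111/215 = 41.302
  OS A, Network: 80×43/215 = 16.000
  OS A, Storage: 80×61/215 = 22.698
  OS B, UI: 135×111/215 = 69.698
  OS B, Network: 135×43/215 = 27.000
  OS B, Storage: 135×61/215 = 38.302
Contributions (O − E)²/E:
  (37 − 41.302)²/41.302 = 0.4481
  (21 − 16.000)²/16.000 = 1.5625
  (22 − 22.698)²/22.698 = 0.0215
  (74 − 69.698)²/69.698 = 0.2655
  (22 − 27.000)²/27.000 = 0.9259
  (39 − 38.302)²/38.302 = 0.0127
χ² = 0.4481 + 1.5625 + 0.0215 + 0.2655 + 0.9259 + 0.0127 = 3.24
df = (2−1)(3−1) = 2. Since 3.24 < 4.605, fail to reject the null hypothesis of independence at α = 0.1.

3.24; fail to reject H₀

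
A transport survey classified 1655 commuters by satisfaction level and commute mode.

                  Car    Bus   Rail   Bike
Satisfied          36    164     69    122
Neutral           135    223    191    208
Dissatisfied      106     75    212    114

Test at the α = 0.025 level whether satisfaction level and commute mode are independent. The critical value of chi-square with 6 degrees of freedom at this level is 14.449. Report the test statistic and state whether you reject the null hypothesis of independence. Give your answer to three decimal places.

Row totals: 391, 757, 507. Column totals: 277, 462, 472, 444. Grand total N = 1655.
Expected counts (row total × column total / N):
  Satisfied, Car: 391×277/1655 = 65.4423
  Satisfied, Bus: 391×462/1655 = 109.1492
  Satisfied, Rail: 391×472/1655 = 111.5118
  Satisfied, Bike: 391×444/1655 = 104.8967
  Neutral, Car: 757×277/1655 = 126.7003
  Neutral, Bus: 757×462/1655 = 211.3196
  Neutral, Rail: 757×472/1655 = 215.8937
  Neutral, Bike: 757×444/1655 = 203.0864
  Dissatisfied, Car: 507×277/1655 = 84.8574
  Dissatisfied, Bus: 507×462/1655 = 141.5311
  Dissatisfied, Rail: 507×472/1655 = 144.5946
  Dissatisfied, Bike: 507×444/1655 = 136.0169
Contributions (O − E)²/E:
  (36 − 65.4423)²/65.4423 = 13.2460
  (164 − 109.1492)²/109.1492 = 27.5642
  (69 − 111.5118)²/111.5118 = 16.2068
  (122 − 104.8967)²/104.8967 = 2.7887
  (135 − 126.7003)²/126.7003 = 0.5437
  (223 − 211.3196)²/211.3196 = 0.6456
  (191 − 215.8937)²/215.8937 = 2.8704
  (208 − 203.0864)²/203.0864 = 0.1189
  (106 − 84.8574)²/84.8574 = 5.2678
  (75 − 141.5311)²/141.5311 = 31.2750
  (212 − 144.5946)²/144.5946 = 31.4223
  (114 − 136.0169)²/136.0169 = 3.5639
χ² = 13.2460 + 27.5642 + 16.2068 + 2.7887 + 0.5437 + 0.6456 + 2.8704 + 0.1189 + 5.2678 + 31.2750 + 31.4223 + 3.5639 = 135.513
df = (3−1)(4−1) = 6. Since 135.513 > 14.449, reject the null hypothesis of independence at α = 0.025.

135.513; reject H₀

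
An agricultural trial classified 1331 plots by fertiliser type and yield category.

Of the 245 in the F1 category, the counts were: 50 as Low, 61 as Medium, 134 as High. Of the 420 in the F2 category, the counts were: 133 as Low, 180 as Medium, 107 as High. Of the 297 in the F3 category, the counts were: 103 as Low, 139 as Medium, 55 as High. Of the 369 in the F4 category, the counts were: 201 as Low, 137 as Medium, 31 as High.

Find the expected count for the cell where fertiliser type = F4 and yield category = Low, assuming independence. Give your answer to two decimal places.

Row total (F4) = 369; column total (Low) = 487; grand total N = 1331.
Expected count = (row total × column total) / N = 369 × 487 / 1331 = 135.01.

135.01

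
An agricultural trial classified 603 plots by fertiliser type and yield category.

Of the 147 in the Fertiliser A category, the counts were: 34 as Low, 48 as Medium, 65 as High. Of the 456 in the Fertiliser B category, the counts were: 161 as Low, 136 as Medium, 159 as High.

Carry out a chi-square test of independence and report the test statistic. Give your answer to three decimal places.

Row totals: 147, 456. Column totals: 195, 184, 224. Grand total N = 603.
Expected counts (row total × column total / N):
  Fertiliser A, Low: 147×195/603 = 47.5373
  Fertiliser A, Medium: 147×184/603 = 44.8557
  Fertiliser A, High: 147×224/603 = 54.6070
  Fertiliser B, Low: 456×195/603 = 147.4627
  Fertiliser B, Medium: 456×184/603 = 139.1443
  Fertiliser B, High: 456×224/603 = 169.3930
Contributions (O − E)²/E:
  (34 − 47.5373)²/47.5373 = 3.8550
  (48 − 44.8557)²/44.8557 = 0.2204
  (65 − 54.6070)²/54.6070 = 1.9780
  (161 − 147.4627)²/147.4627 = 1.2427
  (136 − 139.1443)²/139.1443 = 0.0711
  (159 − 169.3930)²/169.3930 = 0.6377
χ² = 3.8550 + 0.2204 + 1.9780 + 1.2427 + 0.0711 + 0.6377 = 8.005

8.005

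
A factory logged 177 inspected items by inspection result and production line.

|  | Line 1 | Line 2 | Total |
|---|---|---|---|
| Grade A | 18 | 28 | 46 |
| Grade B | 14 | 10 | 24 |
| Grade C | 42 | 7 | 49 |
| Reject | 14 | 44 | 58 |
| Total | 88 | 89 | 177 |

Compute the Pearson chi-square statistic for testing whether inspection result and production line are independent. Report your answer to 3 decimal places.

Grand total N = 177.
Expected counts (row total × column total / N):
  Grade A, Line 1: 46×88/177 = 22.8701
  Grade A, Line 2: 46×89/177 = 23.1299
  Grade B, Line 1: 24×88/177 = 11.9322
  Grade B, Line 2: 24×89/177 = 12.0678
  Grade C, Line 1: 49×88/177 = 24.3616
  Grade C, Line 2: 49×89/177 = 24.6384
  Reject, Line 1: 58×88/177 = 28.8362
  Reject, Line 2: 58×89/177 = 29.1638
Contributions (O − E)²/E:
  (18 − 22.8701)²/22.8701 = 1.0371
  (28 − 23.1299)²/23.1299 = 1.0254
  (14 − 11.9322)²/11.9322 = 0.3583
  (10 − 12.0678)²/12.0678 = 0.3543
  (42 − 24.3616)²/24.3616 = 12.7706
  (7 − 24.6384)²/24.6384 = 12.6272
  (14 − 28.8362)²/28.8362 = 7.6332
  (44 − 29.1638)²/29.1638 = 7.5475
χ² = 1.0371 + 1.0254 + 0.3583 + 0.3543 + 12.7706 + 12.6272 + 7.6332 + 7.5475 = 43.354

43.354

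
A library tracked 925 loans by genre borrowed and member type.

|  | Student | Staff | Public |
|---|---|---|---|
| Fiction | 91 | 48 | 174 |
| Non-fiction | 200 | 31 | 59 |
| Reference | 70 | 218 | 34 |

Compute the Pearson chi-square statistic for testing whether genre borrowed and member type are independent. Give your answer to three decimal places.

417.250

Row totals: 313, 290, 322. Column totals: 361, 297, 267. Grand total N = 925.
Expected counts (row total × column total / N):
  Fiction, Student: 313×361/925 = 122.1546
  Fiction, Staff: 313×297/925 = 100.4984
  Fiction, Public: 313×267/925 = 90.3470
  Non-fiction, Student: 290×361/925 = 113.1784
  Non-fiction, Staff: 290×297/925 = 93.1135
  Non-fiction, Public: 290×267/925 = 83.7081
  Reference, Student: 322×361/925 = 125.6670
  Reference, Staff: 322×297/925 = 103.3881
  Reference, Public: 322×267/925 = 92.9449
Contributions (O − E)²/E:
  (91 − 122.1546)²/122.1546 = 7.9457
  (48 − 100.4984)²/100.4984 = 27.4241
  (174 − 90.3470)²/90.3470 = 77.4550
  (200 − 113.1784)²/113.1784 = 66.6027
  (31 − 93.1135)²/93.1135 = 41.4342
  (59 − 83.7081)²/83.7081 = 7.2931
  (70 − 125.6670)²/125.6670 = 24.6589
  (218 − 103.3881)²/103.3881 = 127.0542
  (34 − 92.9449)²/92.9449 = 37.3824
χ² = 7.9457 + 27.4241 + 77.4550 + 66.6027 + 41.4342 + 7.2931 + 24.6589 + 127.0542 + 37.3824 = 417.250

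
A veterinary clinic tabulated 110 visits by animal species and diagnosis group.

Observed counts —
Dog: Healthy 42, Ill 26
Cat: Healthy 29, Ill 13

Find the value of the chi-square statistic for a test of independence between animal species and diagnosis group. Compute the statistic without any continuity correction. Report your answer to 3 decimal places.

Row totals: 68, 42. Column totals: 71, 39. Grand total N = 110.
Expected counts (row total × column total / N):
  Dog, Healthy: 68×71/110 = 43.8909
  Dog, Ill: 68×39/110 = 24.1091
  Cat, Healthy: 42×71/110 = 27.1091
  Cat, Ill: 42×39/110 = 14.8909
Contributions (O − E)²/E:
  (42 − 43.8909)²/43.8909 = 0.0815
  (26 − 24.1091)²/24.1091 = 0.1483
  (29 − 27.1091)²/27.1091 = 0.1319
  (13 − 14.8909)²/14.8909 = 0.2401
χ² = 0.0815 + 0.1483 + 0.1319 + 0.2401 = 0.602

0.602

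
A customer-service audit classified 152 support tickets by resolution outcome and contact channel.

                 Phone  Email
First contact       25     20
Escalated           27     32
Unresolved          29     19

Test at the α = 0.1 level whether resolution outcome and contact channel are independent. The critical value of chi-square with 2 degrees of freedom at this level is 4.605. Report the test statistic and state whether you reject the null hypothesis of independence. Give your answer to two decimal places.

2.42; fail to reject H₀

Row totals: 45, 59, 48. Column totals: 81, 71. Grand total N = 152.
Expected counts (row total × column total / N):
  First contact, Phone: 45×81/152 = 23.980
  First contact, Email: 45×71/152 = 21.020
  Escalated, Phone: 59×81/152 = 31.441
  Escalated, Email: 59×71/152 = 27.559
  Unresolved, Phone: 48×81/152 = 25.579
  Unresolved, Email: 48×71/152 = 22.421
Contributions (O − E)²/E:
  (25 − 23.980)²/23.980 = 0.0434
  (20 − 21.020)²/21.020 = 0.0495
  (27 − 31.441)²/31.441 = 0.6273
  (32 − 27.559)²/27.559 = 0.7156
  (29 − 25.579)²/25.579 = 0.4575
  (19 − 22.421)²/22.421 = 0.5220
χ² = 0.0434 + 0.0495 + 0.6273 + 0.7156 + 0.4575 + 0.5220 = 2.42
df = (3−1)(2−1) = 2. Since 2.42 < 4.605, fail to reject the null hypothesis of independence at α = 0.1.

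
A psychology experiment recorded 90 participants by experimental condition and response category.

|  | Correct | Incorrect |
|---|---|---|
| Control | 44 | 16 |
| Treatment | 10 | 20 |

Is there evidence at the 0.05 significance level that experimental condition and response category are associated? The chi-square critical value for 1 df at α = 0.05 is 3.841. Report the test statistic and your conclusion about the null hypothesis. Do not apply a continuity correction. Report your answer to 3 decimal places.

Row totals: 60, 30. Column totals: 54, 36. Grand total N = 90.
Expected counts (row total × column total / N):
  Control, Correct: 60×54/90 = 36.0000
  Control, Incorrect: 60×36/90 = 24.0000
  Treatment, Correct: 30×54/90 = 18.0000
  Treatment, Incorrect: 30×36/90 = 12.0000
Contributions (O − E)²/E:
  (44 − 36.0000)²/36.0000 = 1.7778
  (16 − 24.0000)²/24.0000 = 2.6667
  (10 − 18.0000)²/18.0000 = 3.5556
  (20 − 12.0000)²/12.0000 = 5.3333
χ² = 1.7778 + 2.6667 + 3.5556 + 5.3333 = 13.333
df = (2−1)(2−1) = 1. Since 13.333 > 3.841, reject the null hypothesis of independence at α = 0.05.

13.333; reject H₀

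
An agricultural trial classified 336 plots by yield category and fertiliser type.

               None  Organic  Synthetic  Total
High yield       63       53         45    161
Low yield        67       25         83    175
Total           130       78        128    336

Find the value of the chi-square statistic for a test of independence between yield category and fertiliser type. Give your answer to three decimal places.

Grand total N = 336.
Expected counts (row total × column total / N):
  High yield, None: 161×130/336 = 62.2917
  High yield, Organic: 161×78/336 = 37.3750
  High yield, Synthetic: 161×128/336 = 61.3333
  Low yield, None: 175×130/336 = 67.7083
  Low yield, Organic: 175×78/336 = 40.6250
  Low yield, Synthetic: 175×128/336 = 66.6667
Contributions (O − E)²/E:
  (63 − 62.2917)²/62.2917 = 0.0081
  (53 − 37.3750)²/37.3750 = 6.5322
  (45 − 61.3333)²/61.3333 = 4.3496
  (67 − 67.7083)²/67.7083 = 0.0074
  (25 − 40.6250)²/40.6250 = 6.0096
  (83 − 66.6667)²/66.6667 = 4.0016
χ² = 0.0081 + 6.5322 + 4.3496 + 0.0074 + 6.0096 + 4.0016 = 20.909

20.909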